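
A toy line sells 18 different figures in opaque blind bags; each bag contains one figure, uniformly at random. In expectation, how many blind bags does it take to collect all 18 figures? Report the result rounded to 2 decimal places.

Split into phases: going from k distinct to k+1 distinct takes on average 18/(18-k) blind bags.
E[T] = 18/18 + 18/17 + 18/16 + ... + 18/2 + 18/1 = 18·H_{18}.
H_{18} = 3.495, so E[T] = 62.912.

62.91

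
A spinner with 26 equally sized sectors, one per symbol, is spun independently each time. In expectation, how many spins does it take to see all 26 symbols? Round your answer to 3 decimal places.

100.215

After k distinct symbols have appeared, the next spin gives a new one with probability (26-k)/26, so the expected wait for the (k+1)-th is 26/(26-k).
E[T] = 26/26 + 26/25 + 26/24 + ... + 26/2 + 26/1 = 26·H_{26}.
H_{26} = 3.8544, so E[T] = 100.2149.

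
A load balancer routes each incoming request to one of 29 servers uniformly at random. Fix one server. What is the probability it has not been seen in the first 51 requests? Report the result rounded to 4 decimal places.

On each request the fixed server fails to appear with probability 28/29.
P(still missing after 51) = (28/29)^51 = 0.16702.

0.1670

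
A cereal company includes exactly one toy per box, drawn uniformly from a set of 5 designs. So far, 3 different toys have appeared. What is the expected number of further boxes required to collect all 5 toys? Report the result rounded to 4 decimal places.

7.5000

The wait to go from k to k+1 distinct toys is geometric with mean 5/(5-k).
Sum over k = 3,...,4: E = 5/2 + 5/1 = 7.50000.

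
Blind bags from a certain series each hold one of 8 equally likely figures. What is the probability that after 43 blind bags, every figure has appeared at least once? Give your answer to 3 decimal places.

0.974

Let A_i be the event that figure i is missing after 43 blind bags. By inclusion–exclusion on the A_i,
P(all seen) = Σ_{j=0}^{8} (-1)^j C(8,j)((8-j)/8)^43
= 1.0000 - 0.0257 + 0.0001 - 0.0000 + 0.0000 - 0.0000 + 0.0000 - 0.0000 + 0.0000
= 0.9744.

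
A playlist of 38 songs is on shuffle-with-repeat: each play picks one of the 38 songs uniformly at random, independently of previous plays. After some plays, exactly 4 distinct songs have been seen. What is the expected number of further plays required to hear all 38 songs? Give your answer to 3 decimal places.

156.492

The wait to go from k to k+1 distinct songs is geometric with mean 38/(38-k).
Sum over k = 4,...,37: E = 38/34 + 38/33 + 38/32 + ... + 38/2 + 38/1 = 156.4920.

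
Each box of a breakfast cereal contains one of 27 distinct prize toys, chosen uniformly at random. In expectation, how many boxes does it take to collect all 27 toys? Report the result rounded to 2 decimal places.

Split into phases: going from k distinct to k+1 distinct takes on average 27/(27-k) boxes.
E[T] = 27/27 + 27/26 + 27/25 + ... + 27/2 + 27/1 = 27·H_{27}.
H_{27} = 3.891, so E[T] = 105.069.

105.07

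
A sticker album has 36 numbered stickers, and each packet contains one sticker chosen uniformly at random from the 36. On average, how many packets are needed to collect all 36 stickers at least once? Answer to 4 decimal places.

The wait to go from k to k+1 distinct stickers is geometric with mean 36/(36-k).
E[T] = 36/36 + 36/35 + 36/34 + ... + 36/2 + 36/1 = 36·H_{36}.
H_{36} = 4.17456, so E[T] = 150.28413.

150.2841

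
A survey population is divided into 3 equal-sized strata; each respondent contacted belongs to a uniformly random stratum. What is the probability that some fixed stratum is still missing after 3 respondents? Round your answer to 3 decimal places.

On each respondent the fixed stratum fails to appear with probability 2/3.
P(still missing after 3) = (2/3)^3 = 0.2963.

0.296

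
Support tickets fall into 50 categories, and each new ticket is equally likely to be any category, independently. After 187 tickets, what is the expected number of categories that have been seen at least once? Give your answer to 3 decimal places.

48.856

For each category, P(seen in 187 tickets) = 1 - (49/50)^187 = 0.9771.
By linearity of expectation, E[distinct seen] = 50·(1 - (49/50)^187) = 48.8565.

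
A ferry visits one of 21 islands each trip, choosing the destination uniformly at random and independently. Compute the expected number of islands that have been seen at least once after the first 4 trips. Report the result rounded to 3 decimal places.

3.723

For each island, P(seen in 4 trips) = 1 - (20/21)^4 = 0.1773.
By linearity of expectation, E[distinct seen] = 21·(1 - (20/21)^4) = 3.7232.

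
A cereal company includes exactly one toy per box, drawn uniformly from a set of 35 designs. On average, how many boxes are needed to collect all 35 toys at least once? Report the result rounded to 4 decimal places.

145.1373

The wait to go from k to k+1 distinct toys is geometric with mean 35/(35-k).
E[T] = 35/35 + 35/34 + 35/33 + ... + 35/2 + 35/1 = 35·H_{35}.
H_{35} = 4.14678, so E[T] = 145.13735.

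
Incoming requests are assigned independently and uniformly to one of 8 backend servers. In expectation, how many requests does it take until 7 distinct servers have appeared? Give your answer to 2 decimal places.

With k distinct servers already seen, the next new one arrives after an expected 8/(8-k) requests.
Sum over k = 0,...,6: E = 8/8 + 8/7 + 8/6 + ... + 8/3 + 8/2 = 13.743.

13.74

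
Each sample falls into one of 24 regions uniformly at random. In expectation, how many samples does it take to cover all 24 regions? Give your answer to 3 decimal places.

90.623

After k distinct regions have appeared, the next sample gives a new one with probability (24-k)/24, so the expected wait for the (k+1)-th is 24/(24-k).
E[T] = 24/24 + 24/23 + 24/22 + ... + 24/2 + 24/1 = 24·H_{24}.
H_{24} = 3.7760, so E[T] = 90.6230.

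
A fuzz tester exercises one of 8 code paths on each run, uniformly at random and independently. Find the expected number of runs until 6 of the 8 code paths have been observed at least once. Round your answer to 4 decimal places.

Going from k to k+1 distinct takes a geometric number of runs with mean 8/(8-k).
Sum over k = 0,...,5: E = 8/8 + 8/7 + 8/6 + 8/5 + 8/4 + 8/3 = 9.74286.

9.7429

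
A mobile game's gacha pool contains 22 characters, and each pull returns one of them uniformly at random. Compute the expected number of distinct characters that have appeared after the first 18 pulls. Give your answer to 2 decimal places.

For each character, P(seen in 18 pulls) = 1 - (21/22)^18 = 0.567.
By linearity of expectation, E[distinct seen] = 22·(1 - (21/22)^18) = 12.477.

12.48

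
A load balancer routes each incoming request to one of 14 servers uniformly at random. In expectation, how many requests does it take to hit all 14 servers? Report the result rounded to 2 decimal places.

45.52

After k distinct servers have appeared, the next request gives a new one with probability (14-k)/14, so the expected wait for the (k+1)-th is 14/(14-k).
E[T] = 14/14 + 14/13 + 14/12 + ... + 14/2 + 14/1 = 14·H_{14}.
H_{14} = 3.252, so E[T] = 45.522.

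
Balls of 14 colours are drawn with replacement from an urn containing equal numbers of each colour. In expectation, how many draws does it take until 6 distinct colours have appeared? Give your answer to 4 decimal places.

7.4719

With k distinct colours already seen, the next new one arrives after an expected 14/(14-k) draws.
Sum over k = 0,...,5: E = 14/14 + 14/13 + 14/12 + 14/11 + 14/10 + 14/9 = 7.47187.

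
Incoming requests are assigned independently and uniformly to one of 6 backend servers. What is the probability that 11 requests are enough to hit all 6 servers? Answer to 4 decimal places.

Let A_i be the event that server i is missing after 11 requests. By inclusion–exclusion on the A_i,
P(all seen) = Σ_{j=0}^{6} (-1)^j C(6,j)((6-j)/6)^11
= 1.00000 - 0.80753 + 0.17342 - 0.00977 + 0.00008 - 0.00000 + 0.00000
= 0.35621.

0.3562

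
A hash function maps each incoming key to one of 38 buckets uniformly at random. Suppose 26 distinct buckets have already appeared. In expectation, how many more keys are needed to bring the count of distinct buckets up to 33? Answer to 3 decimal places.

From k distinct to k+1 distinct takes on average 38/(38-k) keys.
Sum over k = 26,...,32: E = 38/12 + 38/11 + 38/10 + ... + 38/7 + 38/6 = 31.1553.

31.155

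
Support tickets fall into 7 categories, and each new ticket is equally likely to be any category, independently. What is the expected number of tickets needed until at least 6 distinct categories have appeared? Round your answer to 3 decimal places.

11.150

With k distinct categories already seen, the next new one arrives after an expected 7/(7-k) tickets.
Sum over k = 0,...,5: E = 7/7 + 7/6 + 7/5 + 7/4 + 7/3 + 7/2 = 11.1500.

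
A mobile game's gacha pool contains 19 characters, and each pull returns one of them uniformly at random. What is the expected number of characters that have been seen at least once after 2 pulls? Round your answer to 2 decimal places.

1.95

For each character, P(seen in 2 pulls) = 1 - (18/19)^2 = 0.102.
By linearity of expectation, E[distinct seen] = 19·(1 - (18/19)^2) = 1.947.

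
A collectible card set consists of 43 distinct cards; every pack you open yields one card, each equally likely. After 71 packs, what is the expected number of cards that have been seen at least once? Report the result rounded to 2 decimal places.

34.91

For each card, P(seen in 71 packs) = 1 - (42/43)^71 = 0.812.
By linearity of expectation, E[distinct seen] = 43·(1 - (42/43)^71) = 34.911.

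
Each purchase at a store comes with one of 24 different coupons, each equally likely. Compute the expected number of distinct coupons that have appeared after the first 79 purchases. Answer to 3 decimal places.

23.168

For each coupon, P(seen in 79 purchases) = 1 - (23/24)^79 = 0.9653.
By linearity of expectation, E[distinct seen] = 24·(1 - (23/24)^79) = 23.1682.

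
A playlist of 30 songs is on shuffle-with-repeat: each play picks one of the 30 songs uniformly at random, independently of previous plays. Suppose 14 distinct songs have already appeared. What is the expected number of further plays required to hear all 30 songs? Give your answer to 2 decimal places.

The wait to go from k to k+1 distinct songs is geometric with mean 30/(30-k).
Sum over k = 14,...,29: E = 30/16 + 30/15 + 30/14 + ... + 30/2 + 30/1 = 101.422.

101.42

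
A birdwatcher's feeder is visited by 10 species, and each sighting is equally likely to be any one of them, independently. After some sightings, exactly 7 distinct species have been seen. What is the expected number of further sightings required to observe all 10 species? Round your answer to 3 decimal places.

18.333

With k distinct species already seen, the next new one takes an expected 10/(10-k) sightings.
Sum over k = 7,...,9: E = 10/3 + 10/2 + 10/1 = 18.3333.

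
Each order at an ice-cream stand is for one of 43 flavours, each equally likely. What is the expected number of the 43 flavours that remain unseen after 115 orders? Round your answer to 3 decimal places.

For each flavour, P(unseen after 115) = (42/43)^115 = 0.0668.
By linearity of expectation, E[unseen] = 43·(42/43)^115 = 2.8725.

2.873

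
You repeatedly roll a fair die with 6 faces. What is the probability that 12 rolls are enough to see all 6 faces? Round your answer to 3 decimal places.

0.438

Let A_i be the event that face i is missing after 12 rolls. By inclusion–exclusion on the A_i,
P(all seen) = Σ_{j=0}^{6} (-1)^j C(6,j)((6-j)/6)^12
= 1.0000 - 0.6729 + 0.1156 - 0.0049 + 0.0000 - 0.0000 + 0.0000
= 0.4378.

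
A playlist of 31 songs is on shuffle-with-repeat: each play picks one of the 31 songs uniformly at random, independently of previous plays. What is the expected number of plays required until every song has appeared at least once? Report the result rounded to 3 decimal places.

124.845

After k distinct songs have appeared, the next play gives a new one with probability (31-k)/31, so the expected wait for the (k+1)-th is 31/(31-k).
E[T] = 31/31 + 31/30 + 31/29 + ... + 31/2 + 31/1 = 31·H_{31}.
H_{31} = 4.0272, so E[T] = 124.8446.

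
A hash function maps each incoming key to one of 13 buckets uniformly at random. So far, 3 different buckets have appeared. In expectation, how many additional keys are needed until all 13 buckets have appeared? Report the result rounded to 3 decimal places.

With k distinct buckets already seen, the next new one takes an expected 13/(13-k) keys.
Sum over k = 3,...,12: E = 13/10 + 13/9 + 13/8 + ... + 13/2 + 13/1 = 38.0766.

38.077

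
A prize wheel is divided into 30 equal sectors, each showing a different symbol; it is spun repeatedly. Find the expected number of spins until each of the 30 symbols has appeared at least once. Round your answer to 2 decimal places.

After k distinct symbols have appeared, the next spin gives a new one with probability (30-k)/30, so the expected wait for the (k+1)-th is 30/(30-k).
E[T] = 30/30 + 30/29 + 30/28 + ... + 30/2 + 30/1 = 30·H_{30}.
H_{30} = 3.995, so E[T] = 119.850.

119.85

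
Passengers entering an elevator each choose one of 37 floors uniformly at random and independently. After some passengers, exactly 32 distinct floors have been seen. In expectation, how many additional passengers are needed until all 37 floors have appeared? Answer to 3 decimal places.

84.483

From k distinct to k+1 distinct takes on average 37/(37-k) passengers.
Sum over k = 32,...,36: E = 37/5 + 37/4 + 37/3 + 37/2 + 37/1 = 84.4833.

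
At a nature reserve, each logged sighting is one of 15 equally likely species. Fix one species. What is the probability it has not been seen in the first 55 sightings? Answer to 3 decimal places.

On each sighting the fixed species fails to appear with probability 14/15.
P(still missing after 55) = (14/15)^55 = 0.0225.

0.022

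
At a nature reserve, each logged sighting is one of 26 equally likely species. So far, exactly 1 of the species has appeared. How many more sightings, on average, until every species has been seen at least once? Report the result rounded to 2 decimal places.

The wait to go from k to k+1 distinct species is geometric with mean 26/(26-k).
Sum over k = 1,...,25: E = 26/25 + 26/24 + 26/23 + ... + 26/2 + 26/1 = 99.215.

99.21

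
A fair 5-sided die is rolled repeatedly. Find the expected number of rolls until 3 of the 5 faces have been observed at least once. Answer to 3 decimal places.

Going from k to k+1 distinct takes a geometric number of rolls with mean 5/(5-k).
Sum over k = 0,...,2: E = 5/5 + 5/4 + 5/3 = 3.9167.

3.917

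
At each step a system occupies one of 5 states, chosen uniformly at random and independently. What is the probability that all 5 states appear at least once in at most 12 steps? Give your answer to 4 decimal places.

0.6780

Let A_i be the event that state i is missing after 12 steps. By inclusion–exclusion on the A_i,
P(all seen) = Σ_{j=0}^{5} (-1)^j C(5,j)((5-j)/5)^12
= 1.00000 - 0.34360 + 0.02177 - 0.00017 + 0.00000 - 0.00000
= 0.67800.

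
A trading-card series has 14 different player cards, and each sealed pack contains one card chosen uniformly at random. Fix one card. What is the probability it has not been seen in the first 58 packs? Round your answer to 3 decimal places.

0.014

On each pack the fixed card fails to appear with probability 13/14.
P(still missing after 58) = (13/14)^58 = 0.0136.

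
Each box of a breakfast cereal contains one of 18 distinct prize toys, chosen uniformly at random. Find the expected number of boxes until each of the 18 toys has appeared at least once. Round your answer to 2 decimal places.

The wait to go from k to k+1 distinct toys is geometric with mean 18/(18-k).
E[T] = 18/18 + 18/17 + 18/16 + ... + 18/2 + 18/1 = 18·H_{18}.
H_{18} = 3.495, so E[T] = 62.912.

62.91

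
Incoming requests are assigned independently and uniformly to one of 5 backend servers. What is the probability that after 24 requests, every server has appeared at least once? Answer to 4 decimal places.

By inclusion–exclusion over which servers are missing,
P(all seen) = Σ_{j=0}^{5} (-1)^j C(5,j)((5-j)/5)^24
= 1.00000 - 0.02361 + 0.00005 - 0.00000 + 0.00000 - 0.00000
= 0.97644.

0.9764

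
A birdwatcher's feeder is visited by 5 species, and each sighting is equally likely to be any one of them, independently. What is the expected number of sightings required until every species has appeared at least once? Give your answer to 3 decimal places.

11.417

Split into phases: going from k distinct to k+1 distinct takes on average 5/(5-k) sightings.
E[T] = 5/5 + 5/4 + 5/3 + 5/2 + 5/1 = 5·H_{5}.
H_{5} = 2.2833, so E[T] = 11.4167.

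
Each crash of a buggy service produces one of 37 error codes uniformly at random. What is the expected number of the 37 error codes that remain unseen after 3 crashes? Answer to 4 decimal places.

For each error code, P(unseen after 3) = (36/37)^3 = 0.92109.
By linearity of expectation, E[unseen] = 37·(36/37)^3 = 34.08035.

34.0804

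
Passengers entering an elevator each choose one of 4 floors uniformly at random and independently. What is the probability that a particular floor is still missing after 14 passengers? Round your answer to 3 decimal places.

On each passenger the fixed floor fails to appear with probability 3/4.
P(still missing after 14) = (3/4)^14 = 0.0178.

0.018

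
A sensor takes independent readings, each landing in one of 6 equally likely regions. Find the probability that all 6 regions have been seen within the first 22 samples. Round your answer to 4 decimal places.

0.8933

By inclusion–exclusion over which regions are missing,
P(all seen) = Σ_{j=0}^{6} (-1)^j C(6,j)((6-j)/6)^22
= 1.00000 - 0.10868 + 0.00200 - 0.00000 + 0.00000 - 0.00000 + 0.00000
= 0.89332.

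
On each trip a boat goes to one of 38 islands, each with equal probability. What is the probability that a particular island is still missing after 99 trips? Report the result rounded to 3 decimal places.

Each trip misses the fixed island with probability (38-1)/38 = 37/38, independently.
P(still missing after 99) = (37/38)^99 = 0.0714.

0.071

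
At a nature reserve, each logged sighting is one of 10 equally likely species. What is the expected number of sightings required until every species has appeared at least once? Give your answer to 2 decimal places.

29.29

Split into phases: going from k distinct to k+1 distinct takes on average 10/(10-k) sightings.
E[T] = 10/10 + 10/9 + 10/8 + ... + 10/2 + 10/1 = 10·H_{10}.
H_{10} = 2.929, so E[T] = 29.290.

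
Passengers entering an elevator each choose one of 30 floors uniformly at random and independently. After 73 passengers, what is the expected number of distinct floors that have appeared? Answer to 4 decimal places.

27.4746

For each floor, P(seen in 73 passengers) = 1 - (29/30)^73 = 0.91582.
By linearity of expectation, E[distinct seen] = 30·(1 - (29/30)^73) = 27.47464.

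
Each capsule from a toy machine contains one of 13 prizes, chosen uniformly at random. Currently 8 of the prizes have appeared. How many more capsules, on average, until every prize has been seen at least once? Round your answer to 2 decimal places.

The wait to go from k to k+1 distinct prizes is geometric with mean 13/(13-k).
Sum over k = 8,...,12: E = 13/5 + 13/4 + 13/3 + 13/2 + 13/1 = 29.683.

29.68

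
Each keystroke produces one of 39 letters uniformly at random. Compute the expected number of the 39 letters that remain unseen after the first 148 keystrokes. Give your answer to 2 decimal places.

0.83

For each letter, P(unseen after 148) = (38/39)^148 = 0.021.
By linearity of expectation, E[unseen] = 39·(38/39)^148 = 0.835.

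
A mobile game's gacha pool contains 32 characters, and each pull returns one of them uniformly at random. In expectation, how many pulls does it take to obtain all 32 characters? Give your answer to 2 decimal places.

129.87

Split into phases: going from k distinct to k+1 distinct takes on average 32/(32-k) pulls.
E[T] = 32/32 + 32/31 + 32/30 + ... + 32/2 + 32/1 = 32·H_{32}.
H_{32} = 4.058, so E[T] = 129.872.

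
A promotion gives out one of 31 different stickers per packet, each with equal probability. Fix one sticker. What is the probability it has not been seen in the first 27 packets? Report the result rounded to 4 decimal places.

0.4126

Each packet misses the fixed sticker with probability (31-1)/31 = 30/31, independently.
P(still missing after 27) = (30/31)^27 = 0.41258.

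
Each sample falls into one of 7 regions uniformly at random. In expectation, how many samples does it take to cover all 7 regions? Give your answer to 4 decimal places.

18.1500

After k distinct regions have appeared, the next sample gives a new one with probability (7-k)/7, so the expected wait for the (k+1)-th is 7/(7-k).
E[T] = 7/7 + 7/6 + 7/5 + ... + 7/2 + 7/1 = 7·H_{7}.
H_{7} = 2.59286, so E[T] = 18.15000.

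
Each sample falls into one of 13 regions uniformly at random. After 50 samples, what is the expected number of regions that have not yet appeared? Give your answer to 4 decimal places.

0.2376

For each region, P(unseen after 50) = (12/13)^50 = 0.01828.
By linearity of expectation, E[unseen] = 13·(12/13)^50 = 0.23760.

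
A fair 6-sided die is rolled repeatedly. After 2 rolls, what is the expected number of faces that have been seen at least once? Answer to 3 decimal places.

For each face, P(seen in 2 rolls) = 1 - (5/6)^2 = 0.3056.
By linearity of expectation, E[distinct seen] = 6·(1 - (5/6)^2) = 1.8333.

1.833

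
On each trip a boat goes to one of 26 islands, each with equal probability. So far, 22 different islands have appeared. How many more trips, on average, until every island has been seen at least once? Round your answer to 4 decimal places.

The wait to go from k to k+1 distinct islands is geometric with mean 26/(26-k).
Sum over k = 22,...,25: E = 26/4 + 26/3 + 26/2 + 26/1 = 54.16667.

54.1667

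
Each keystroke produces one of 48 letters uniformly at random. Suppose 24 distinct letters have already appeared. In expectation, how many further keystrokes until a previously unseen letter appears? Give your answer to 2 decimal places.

Each keystroke yields a new letter with probability (48-24)/48 = 24/48, so the wait is geometric with mean 48/24.
E = 48/24 = 2.000.

2.00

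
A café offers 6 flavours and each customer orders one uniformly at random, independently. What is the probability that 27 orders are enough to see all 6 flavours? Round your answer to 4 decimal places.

0.9566

By inclusion–exclusion over which flavours are missing,
P(all seen) = Σ_{j=0}^{6} (-1)^j C(6,j)((6-j)/6)^27
= 1.00000 - 0.04368 + 0.00026 - 0.00000 + 0.00000 - 0.00000 + 0.00000
= 0.95659.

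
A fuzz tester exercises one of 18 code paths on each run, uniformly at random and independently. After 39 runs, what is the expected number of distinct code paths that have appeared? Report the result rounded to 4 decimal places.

16.0629

For each code path, P(seen in 39 runs) = 1 - (17/18)^39 = 0.89238.
By linearity of expectation, E[distinct seen] = 18·(1 - (17/18)^39) = 16.06290.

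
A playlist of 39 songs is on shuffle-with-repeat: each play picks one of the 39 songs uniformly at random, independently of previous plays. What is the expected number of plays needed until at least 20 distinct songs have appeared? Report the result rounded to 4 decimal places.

Going from k to k+1 distinct takes a geometric number of plays with mean 39/(39-k).
Sum over k = 0,...,19: E = 39/39 + 39/38 + 39/37 + ... + 39/21 + 39/20 = 27.52633.

27.5263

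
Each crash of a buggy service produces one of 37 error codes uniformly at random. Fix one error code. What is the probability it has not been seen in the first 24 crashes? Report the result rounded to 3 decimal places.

Each crash misses the fixed error code with probability (37-1)/37 = 36/37, independently.
P(still missing after 24) = (36/37)^24 = 0.5181.

0.518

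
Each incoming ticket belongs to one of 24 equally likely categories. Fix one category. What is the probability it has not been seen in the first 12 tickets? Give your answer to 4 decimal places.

Each ticket misses the fixed category with probability (24-1)/24 = 23/24, independently.
P(still missing after 12) = (23/24)^12 = 0.60007.

0.6001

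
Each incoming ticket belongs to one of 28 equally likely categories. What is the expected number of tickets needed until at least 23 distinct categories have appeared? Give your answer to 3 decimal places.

46.027

With k distinct categories already seen, the next new one arrives after an expected 28/(28-k) tickets.
Sum over k = 0,...,22: E = 28/28 + 28/27 + 28/26 + ... + 28/7 + 28/6 = 46.0275.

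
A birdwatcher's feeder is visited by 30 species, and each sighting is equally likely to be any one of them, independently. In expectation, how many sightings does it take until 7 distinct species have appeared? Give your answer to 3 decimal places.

With k distinct species already seen, the next new one arrives after an expected 30/(30-k) sightings.
Sum over k = 0,...,6: E = 30/30 + 30/29 + 30/28 + ... + 30/25 + 30/24 = 7.8209.

7.821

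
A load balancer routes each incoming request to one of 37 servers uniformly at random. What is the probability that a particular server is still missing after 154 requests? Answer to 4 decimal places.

On each request the fixed server fails to appear with probability 36/37.
P(still missing after 154) = (36/37)^154 = 0.01471.

0.0147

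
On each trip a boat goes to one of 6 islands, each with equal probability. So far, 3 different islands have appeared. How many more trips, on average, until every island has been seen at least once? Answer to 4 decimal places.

The wait to go from k to k+1 distinct islands is geometric with mean 6/(6-k).
Sum over k = 3,...,5: E = 6/3 + 6/2 + 6/1 = 11.00000.

11.0000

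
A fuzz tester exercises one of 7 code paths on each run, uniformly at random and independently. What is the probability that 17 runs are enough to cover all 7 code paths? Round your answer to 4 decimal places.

0.5570

Let A_i be the event that code path i is missing after 17 runs. By inclusion–exclusion on the A_i,
P(all seen) = Σ_{j=0}^{7} (-1)^j C(7,j)((7-j)/7)^17
= 1.00000 - 0.50933 + 0.06887 - 0.00258 + 0.00002 - 0.00000 + 0.00000 - 0.00000
= 0.55697.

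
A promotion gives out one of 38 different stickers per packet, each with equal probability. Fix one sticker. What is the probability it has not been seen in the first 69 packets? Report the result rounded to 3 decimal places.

0.159

On each packet the fixed sticker fails to appear with probability 37/38.
P(still missing after 69) = (37/38)^69 = 0.1588.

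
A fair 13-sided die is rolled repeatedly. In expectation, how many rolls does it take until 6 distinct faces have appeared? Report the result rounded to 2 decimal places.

7.63

With k distinct faces already seen, the next new one arrives after an expected 13/(13-k) rolls.
Sum over k = 0,...,5: E = 13/13 + 13/12 + 13/11 + 13/10 + 13/9 + 13/8 = 7.635.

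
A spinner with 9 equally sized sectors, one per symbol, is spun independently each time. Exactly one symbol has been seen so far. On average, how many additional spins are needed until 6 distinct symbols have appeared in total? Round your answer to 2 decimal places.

7.96

From k distinct to k+1 distinct takes on average 9/(9-k) spins.
Sum over k = 1,...,5: E = 9/8 + 9/7 + 9/6 + 9/5 + 9/4 = 7.961.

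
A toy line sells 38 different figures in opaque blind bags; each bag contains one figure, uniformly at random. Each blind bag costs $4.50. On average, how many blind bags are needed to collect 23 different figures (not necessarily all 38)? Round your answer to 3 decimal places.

34.568

With k distinct figures already seen, the next new one arrives after an expected 38/(38-k) blind bags.
Sum over k = 0,...,22: E = 38/38 + 38/37 + 38/36 + ... + 38/17 + 38/16 = 34.5676.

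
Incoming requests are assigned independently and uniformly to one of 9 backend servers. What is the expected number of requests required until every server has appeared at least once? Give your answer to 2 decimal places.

25.46

Split into phases: going from k distinct to k+1 distinct takes on average 9/(9-k) requests.
E[T] = 9/9 + 9/8 + 9/7 + ... + 9/2 + 9/1 = 9·H_{9}.
H_{9} = 2.829, so E[T] = 25.461.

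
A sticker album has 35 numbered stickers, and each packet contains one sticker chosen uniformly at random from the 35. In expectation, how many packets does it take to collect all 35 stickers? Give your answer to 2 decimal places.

After k distinct stickers have appeared, the next packet gives a new one with probability (35-k)/35, so the expected wait for the (k+1)-th is 35/(35-k).
E[T] = 35/35 + 35/34 + 35/33 + ... + 35/2 + 35/1 = 35·H_{35}.
H_{35} = 4.147, so E[T] = 145.137.

145.14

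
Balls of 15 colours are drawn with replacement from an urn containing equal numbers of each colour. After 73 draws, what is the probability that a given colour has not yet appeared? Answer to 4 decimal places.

On each draw the fixed colour fails to appear with probability 14/15.
P(still missing after 73) = (14/15)^73 = 0.00650.

0.0065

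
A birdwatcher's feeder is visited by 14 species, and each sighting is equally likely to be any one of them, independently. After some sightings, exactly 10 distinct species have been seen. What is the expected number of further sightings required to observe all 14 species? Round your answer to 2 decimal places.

The wait to go from k to k+1 distinct species is geometric with mean 14/(14-k).
Sum over k = 10,...,13: E = 14/4 + 14/3 + 14/2 + 14/1 = 29.167.

29.17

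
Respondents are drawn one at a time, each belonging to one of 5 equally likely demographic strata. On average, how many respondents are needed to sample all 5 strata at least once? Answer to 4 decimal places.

The wait to go from k to k+1 distinct strata is geometric with mean 5/(5-k).
E[T] = 5/5 + 5/4 + 5/3 + 5/2 + 5/1 = 5·H_{5}.
H_{5} = 2.28333, so E[T] = 11.41667.

11.4167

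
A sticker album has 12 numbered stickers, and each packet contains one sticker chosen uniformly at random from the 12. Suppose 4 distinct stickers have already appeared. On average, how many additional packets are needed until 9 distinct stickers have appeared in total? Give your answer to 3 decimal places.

From k distinct to k+1 distinct takes on average 12/(12-k) packets.
Sum over k = 4,...,8: E = 12/8 + 12/7 + 12/6 + 12/5 + 12/4 = 10.6143.

10.614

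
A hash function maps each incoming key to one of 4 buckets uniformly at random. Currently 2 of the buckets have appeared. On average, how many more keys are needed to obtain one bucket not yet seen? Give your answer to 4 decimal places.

The number of keys until the next new bucket is geometric with success probability 2/4, so its mean is 4/2.
E = 4/2 = 2.00000.

2.0000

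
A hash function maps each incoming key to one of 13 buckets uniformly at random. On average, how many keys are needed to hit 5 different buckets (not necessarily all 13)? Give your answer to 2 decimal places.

With k distinct buckets already seen, the next new one arrives after an expected 13/(13-k) keys.
Sum over k = 0,...,4: E = 13/13 + 13/12 + 13/11 + 13/10 + 13/9 = 6.010.

6.01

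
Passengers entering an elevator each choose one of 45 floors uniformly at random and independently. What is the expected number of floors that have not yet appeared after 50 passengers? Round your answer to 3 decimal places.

14.629

For each floor, P(unseen after 50) = (44/45)^50 = 0.3251.
By linearity of expectation, E[unseen] = 45·(44/45)^50 = 14.6292.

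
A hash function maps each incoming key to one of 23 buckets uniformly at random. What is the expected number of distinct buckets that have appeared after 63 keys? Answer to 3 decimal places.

21.602

For each bucket, P(seen in 63 keys) = 1 - (22/23)^63 = 0.9392.
By linearity of expectation, E[distinct seen] = 23·(1 - (22/23)^63) = 21.6020.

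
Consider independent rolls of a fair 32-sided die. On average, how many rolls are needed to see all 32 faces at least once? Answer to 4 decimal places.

129.8718

The wait to go from k to k+1 distinct faces is geometric with mean 32/(32-k).
E[T] = 32/32 + 32/31 + 32/30 + ... + 32/2 + 32/1 = 32·H_{32}.
H_{32} = 4.05850, so E[T] = 129.87185.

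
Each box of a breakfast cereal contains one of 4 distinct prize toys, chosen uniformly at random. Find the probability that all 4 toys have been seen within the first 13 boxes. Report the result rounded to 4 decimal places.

Let A_i be the event that toy i is missing after 13 boxes. By inclusion–exclusion on the A_i,
P(all seen) = Σ_{j=0}^{4} (-1)^j C(4,j)((4-j)/4)^13
= 1.00000 - 0.09503 + 0.00073 - 0.00000 + 0.00000
= 0.90570.

0.9057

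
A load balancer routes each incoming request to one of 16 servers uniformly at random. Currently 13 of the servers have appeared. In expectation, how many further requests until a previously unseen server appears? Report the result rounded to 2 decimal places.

5.33

Each request yields a new server with probability (16-13)/16 = 3/16, so the wait is geometric with mean 16/3.
E = 16/3 = 5.333.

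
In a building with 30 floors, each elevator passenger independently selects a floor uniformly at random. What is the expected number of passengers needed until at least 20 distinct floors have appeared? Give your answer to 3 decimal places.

31.981

With k distinct floors already seen, the next new one arrives after an expected 30/(30-k) passengers.
Sum over k = 0,...,19: E = 30/30 + 30/29 + 30/28 + ... + 30/12 + 30/11 = 31.9806.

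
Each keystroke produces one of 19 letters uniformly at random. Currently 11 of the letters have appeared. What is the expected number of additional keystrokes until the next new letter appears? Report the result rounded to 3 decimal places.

The number of keystrokes until the next new letter is geometric with success probability 8/19, so its mean is 19/8.
E = 19/8 = 2.3750.

2.375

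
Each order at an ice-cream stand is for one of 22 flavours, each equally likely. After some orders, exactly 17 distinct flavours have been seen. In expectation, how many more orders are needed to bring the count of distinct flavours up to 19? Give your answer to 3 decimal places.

With k distinct flavours already seen, the next new one takes an expected 22/(22-k) orders.
Sum over k = 17,...,18: E = 22/5 + 22/4 = 9.9000.

9.900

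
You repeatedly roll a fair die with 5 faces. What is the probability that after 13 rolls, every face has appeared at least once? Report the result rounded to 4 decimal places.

By inclusion–exclusion over which faces are missing,
P(all seen) = Σ_{j=0}^{5} (-1)^j C(5,j)((5-j)/5)^13
= 1.00000 - 0.27488 + 0.01306 - 0.00007 + 0.00000 - 0.00000
= 0.73812.

0.7381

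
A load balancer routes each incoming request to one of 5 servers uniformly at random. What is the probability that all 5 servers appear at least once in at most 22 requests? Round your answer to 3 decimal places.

By inclusion–exclusion over which servers are missing,
P(all seen) = Σ_{j=0}^{5} (-1)^j C(5,j)((5-j)/5)^22
= 1.0000 - 0.0369 + 0.0001 - 0.0000 + 0.0000 - 0.0000
= 0.9632.

0.963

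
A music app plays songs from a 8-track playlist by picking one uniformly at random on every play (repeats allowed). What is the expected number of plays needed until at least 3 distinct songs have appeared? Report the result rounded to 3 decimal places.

Going from k to k+1 distinct takes a geometric number of plays with mean 8/(8-k).
Sum over k = 0,...,2: E = 8/8 + 8/7 + 8/6 = 3.4762.

3.476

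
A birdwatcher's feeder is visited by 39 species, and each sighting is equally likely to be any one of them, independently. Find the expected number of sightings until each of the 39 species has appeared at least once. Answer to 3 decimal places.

Split into phases: going from k distinct to k+1 distinct takes on average 39/(39-k) sightings.
E[T] = 39/39 + 39/38 + 39/37 + ... + 39/2 + 39/1 = 39·H_{39}.
H_{39} = 4.2535, so E[T] = 165.8882.

165.888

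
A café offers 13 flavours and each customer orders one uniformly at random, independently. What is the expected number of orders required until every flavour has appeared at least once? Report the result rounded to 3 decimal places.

The wait to go from k to k+1 distinct flavours is geometric with mean 13/(13-k).
E[T] = 13/13 + 13/12 + 13/11 + ... + 13/2 + 13/1 = 13·H_{13}.
H_{13} = 3.1801, so E[T] = 41.3417.

41.342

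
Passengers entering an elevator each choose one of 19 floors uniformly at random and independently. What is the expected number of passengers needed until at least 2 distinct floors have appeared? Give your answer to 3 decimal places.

2.056

With k distinct floors already seen, the next new one arrives after an expected 19/(19-k) passengers.
Sum over k = 0,...,1: E = 19/19 + 19/18 = 2.0556.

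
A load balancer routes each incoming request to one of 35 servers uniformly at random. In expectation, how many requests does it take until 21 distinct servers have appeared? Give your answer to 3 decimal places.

31.333

With k distinct servers already seen, the next new one arrives after an expected 35/(35-k) requests.
Sum over k = 0,...,20: E = 35/35 + 35/34 + 35/33 + ... + 35/16 + 35/15 = 31.3327.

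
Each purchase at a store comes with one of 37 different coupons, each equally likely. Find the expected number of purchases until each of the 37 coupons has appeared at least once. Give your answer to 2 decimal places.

The wait to go from k to k+1 distinct coupons is geometric with mean 37/(37-k).
E[T] = 37/37 + 37/36 + 37/35 + ... + 37/2 + 37/1 = 37·H_{37}.
H_{37} = 4.202, so E[T] = 155.459.

155.46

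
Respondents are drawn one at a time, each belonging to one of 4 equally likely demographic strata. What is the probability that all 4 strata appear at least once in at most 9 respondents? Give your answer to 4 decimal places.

0.7114

By inclusion–exclusion over which strata are missing,
P(all seen) = Σ_{j=0}^{4} (-1)^j C(4,j)((4-j)/4)^9
= 1.00000 - 0.30034 + 0.01172 - 0.00002 + 0.00000
= 0.71136.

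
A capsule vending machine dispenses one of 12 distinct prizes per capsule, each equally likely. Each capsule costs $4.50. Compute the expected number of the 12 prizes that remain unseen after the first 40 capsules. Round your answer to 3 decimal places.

For each prize, P(unseen after 40) = (11/12)^40 = 0.0308.
By linearity of expectation, E[unseen] = 12·(11/12)^40 = 0.3695.

0.370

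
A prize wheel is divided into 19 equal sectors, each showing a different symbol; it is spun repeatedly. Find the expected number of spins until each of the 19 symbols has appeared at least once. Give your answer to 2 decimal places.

67.41

The wait to go from k to k+1 distinct symbols is geometric with mean 19/(19-k).
E[T] = 19/19 + 19/18 + 19/17 + ... + 19/2 + 19/1 = 19·H_{19}.
H_{19} = 3.548, so E[T] = 67.407.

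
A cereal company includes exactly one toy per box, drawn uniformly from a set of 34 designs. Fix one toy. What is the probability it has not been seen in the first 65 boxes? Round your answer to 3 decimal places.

0.144

Each box misses the fixed toy with probability (34-1)/34 = 33/34, independently.
P(still missing after 65) = (33/34)^65 = 0.1436.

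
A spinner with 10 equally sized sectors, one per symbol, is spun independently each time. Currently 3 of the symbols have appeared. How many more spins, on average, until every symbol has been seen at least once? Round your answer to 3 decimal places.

25.929

The wait to go from k to k+1 distinct symbols is geometric with mean 10/(10-k).
Sum over k = 3,...,9: E = 10/7 + 10/6 + 10/5 + ... + 10/2 + 10/1 = 25.9286.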